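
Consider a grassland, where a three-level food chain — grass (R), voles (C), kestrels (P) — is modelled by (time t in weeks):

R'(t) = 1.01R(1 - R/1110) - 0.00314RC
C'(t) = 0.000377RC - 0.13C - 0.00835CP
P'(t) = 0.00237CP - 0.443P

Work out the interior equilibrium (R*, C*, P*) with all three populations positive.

R* ≈ 465, C* ≈ 187, P* ≈ 5.42

From dP/dt = 0: 0.00237C* = 0.443, so C* = 187.
From dR/dt = 0: 1.01(1 - R*/1110) = 0.00314·187, giving R* = 1110·(1 - 0.581) = 465.
From dC/dt = 0: 0.000377·465 - 0.13 = 0.00835P*, so P* = 0.0453/0.00835 = 5.42.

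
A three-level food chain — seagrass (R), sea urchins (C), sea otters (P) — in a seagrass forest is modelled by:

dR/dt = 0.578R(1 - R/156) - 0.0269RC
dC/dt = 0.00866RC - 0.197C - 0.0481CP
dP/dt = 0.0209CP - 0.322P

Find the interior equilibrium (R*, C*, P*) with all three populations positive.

R* ≈ 44.1, C* ≈ 15.4, P* ≈ 3.85

From dP/dt = 0: 0.0209C* = 0.322, so C* = 15.4.
From dR/dt = 0: 0.578(1 - R*/156) = 0.0269·15.4, giving R* = 156·(1 - 0.717) = 44.1.
From dC/dt = 0: 0.00866·44.1 - 0.197 = 0.0481P*, so P* = 0.185/0.0481 = 3.85.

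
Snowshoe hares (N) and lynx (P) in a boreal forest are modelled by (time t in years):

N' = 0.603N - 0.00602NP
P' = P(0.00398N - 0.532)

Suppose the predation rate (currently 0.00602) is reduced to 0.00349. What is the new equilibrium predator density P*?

P* ≈ 173

At the interior fixed point, setting dN/dt = 0 with N > 0 fixes P* = (prey growth rate)/(NP coefficient) — independent of the other coefficients.
With the change, P* = 0.603/0.00349 = 173; it rises from 100.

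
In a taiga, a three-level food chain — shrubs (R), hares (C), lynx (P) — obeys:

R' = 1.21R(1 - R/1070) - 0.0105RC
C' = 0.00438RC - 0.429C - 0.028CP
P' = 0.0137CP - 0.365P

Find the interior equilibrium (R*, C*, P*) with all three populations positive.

From dP/dt = 0: 0.0137C* = 0.365, so C* = 26.6.
From dR/dt = 0: 1.21(1 - R*/1070) = 0.0105·26.6, giving R* = 1070·(1 - 0.231) = 823.
From dC/dt = 0: 0.00438·823 - 0.429 = 0.028P*, so P* = 3.17/0.028 = 113.

R* ≈ 823, C* ≈ 26.6, P* ≈ 113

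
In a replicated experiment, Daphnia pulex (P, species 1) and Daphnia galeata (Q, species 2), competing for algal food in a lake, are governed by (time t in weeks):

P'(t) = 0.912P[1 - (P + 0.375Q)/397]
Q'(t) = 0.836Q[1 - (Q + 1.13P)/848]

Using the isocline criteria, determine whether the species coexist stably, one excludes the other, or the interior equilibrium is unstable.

stable coexistence

Compare the nullcline intercepts: K1/α12 = 397/0.375 = 1060 > K2 = 848; K2/α21 = 848/1.13 = 750 > K1 = 397.
Since both inequalities hold, each species can invade when rare, so the interior equilibrium is stable.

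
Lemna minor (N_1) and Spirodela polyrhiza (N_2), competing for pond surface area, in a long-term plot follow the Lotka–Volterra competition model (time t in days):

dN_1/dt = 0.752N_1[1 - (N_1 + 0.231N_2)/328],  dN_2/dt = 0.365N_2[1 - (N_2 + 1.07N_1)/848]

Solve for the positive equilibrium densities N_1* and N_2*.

N_1* ≈ 175, N_2* ≈ 660

Setting both brackets to zero gives the nullclines N_1 + 0.231N_2 = 328 and 1.07N_1 + N_2 = 848.
Substituting N_2 = 848 - 1.07N_1 into the first: N_1(1 - 0.231·1.07) = 328 - 0.231·848.
So N_1* = 132/0.753 = 175, and then N_2* = 848 - 1.07·175 = 660.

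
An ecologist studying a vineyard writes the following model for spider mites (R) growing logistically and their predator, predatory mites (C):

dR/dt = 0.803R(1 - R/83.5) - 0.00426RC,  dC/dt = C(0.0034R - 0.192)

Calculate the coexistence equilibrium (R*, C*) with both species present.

From dC/dt = 0 with C > 0: 0.0034R* = 0.192, so R* = 56.5.
Substitute into dR/dt = 0: 0.803(1 - 56.5/83.5) = 0.00426C*.
The bracket is 0.324, giving C* = 0.26/0.00426 = 61.

R* ≈ 56.5, C* ≈ 61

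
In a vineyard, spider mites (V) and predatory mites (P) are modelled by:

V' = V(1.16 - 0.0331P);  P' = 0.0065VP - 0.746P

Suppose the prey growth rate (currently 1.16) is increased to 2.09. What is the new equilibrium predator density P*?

At the interior fixed point, setting dV/dt = 0 with V > 0 fixes P* = (prey growth rate)/(VP coefficient) — independent of the other coefficients.
With the change, P* = 2.09/0.0331 = 63.1; it rises from 35.

P* ≈ 63.1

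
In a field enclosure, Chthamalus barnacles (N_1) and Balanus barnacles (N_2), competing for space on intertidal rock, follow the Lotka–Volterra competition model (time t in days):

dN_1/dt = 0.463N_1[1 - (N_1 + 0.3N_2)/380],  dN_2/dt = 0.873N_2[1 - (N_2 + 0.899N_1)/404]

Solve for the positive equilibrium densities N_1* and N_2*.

Setting both brackets to zero gives the nullclines N_1 + 0.3N_2 = 380 and 0.899N_1 + N_2 = 404.
Substituting N_2 = 404 - 0.899N_1 into the first: N_1(1 - 0.3·0.899) = 380 - 0.3·404.
So N_1* = 259/0.73 = 354, and then N_2* = 404 - 0.899·354 = 85.4.

N_1* ≈ 354, N_2* ≈ 85.4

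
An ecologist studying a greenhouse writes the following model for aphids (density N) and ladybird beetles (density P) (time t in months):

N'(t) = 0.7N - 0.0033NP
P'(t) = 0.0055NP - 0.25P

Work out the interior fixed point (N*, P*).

Set dP/dt = 0 with P > 0: 0.0055N - 0.25 = 0, so N* = 0.25/0.0055 = 45.5.
Set dN/dt = 0 with N > 0: 0.7 - 0.0033P = 0, so P* = 0.7/0.0033 = 212.

N* ≈ 45.5, P* ≈ 212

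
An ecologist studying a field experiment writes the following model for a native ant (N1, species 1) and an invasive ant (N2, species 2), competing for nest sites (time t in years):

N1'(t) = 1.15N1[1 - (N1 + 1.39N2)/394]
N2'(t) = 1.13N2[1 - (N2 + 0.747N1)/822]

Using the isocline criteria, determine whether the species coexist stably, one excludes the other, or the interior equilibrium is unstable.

Compare the nullcline intercepts: K1/α12 = 394/1.39 = 283 < K2 = 822; K2/α21 = 822/0.747 = 1100 > K1 = 394.
Since the inequalities point opposite ways, species 2 can invade but species 1 cannot.

species 2 excludes species 1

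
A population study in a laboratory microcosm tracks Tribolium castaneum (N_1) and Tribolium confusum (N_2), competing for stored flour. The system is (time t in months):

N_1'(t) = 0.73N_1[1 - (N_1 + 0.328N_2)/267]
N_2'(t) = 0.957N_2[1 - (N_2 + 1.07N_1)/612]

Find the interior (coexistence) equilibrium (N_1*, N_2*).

N_1* ≈ 102, N_2* ≈ 503

Setting both brackets to zero gives the nullclines N_1 + 0.328N_2 = 267 and 1.07N_1 + N_2 = 612.
Substituting N_2 = 612 - 1.07N_1 into the first: N_1(1 - 0.328·1.07) = 267 - 0.328·612.
So N_1* = 66.3/0.649 = 102, and then N_2* = 612 - 1.07·102 = 503.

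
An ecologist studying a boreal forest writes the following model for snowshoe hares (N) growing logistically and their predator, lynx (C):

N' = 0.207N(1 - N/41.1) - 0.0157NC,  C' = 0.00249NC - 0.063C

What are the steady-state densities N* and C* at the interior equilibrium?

From dC/dt = 0 with C > 0: 0.00249N* = 0.063, so N* = 25.3.
Substitute into dN/dt = 0: 0.207(1 - 25.3/41.1) = 0.0157C*.
The bracket is 0.384, giving C* = 0.0796/0.0157 = 5.07.

N* ≈ 25.3, C* ≈ 5.07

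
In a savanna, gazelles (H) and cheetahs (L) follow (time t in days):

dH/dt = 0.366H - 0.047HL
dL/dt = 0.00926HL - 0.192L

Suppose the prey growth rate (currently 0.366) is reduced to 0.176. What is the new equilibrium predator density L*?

L* ≈ 3.74

At the interior fixed point, setting dH/dt = 0 with H > 0 fixes L* = (prey growth rate)/(HL coefficient) — independent of the other coefficients.
With the change, L* = 0.176/0.047 = 3.74; it falls from 7.79.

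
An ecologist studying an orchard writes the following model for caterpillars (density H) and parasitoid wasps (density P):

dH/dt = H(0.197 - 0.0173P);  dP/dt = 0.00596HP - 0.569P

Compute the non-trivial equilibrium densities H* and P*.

Set dP/dt = 0 with P > 0: 0.00596H - 0.569 = 0, so H* = 0.569/0.00596 = 95.5.
Set dH/dt = 0 with H > 0: 0.197 - 0.0173P = 0, so P* = 0.197/0.0173 = 11.4.

H* ≈ 95.5, P* ≈ 11.4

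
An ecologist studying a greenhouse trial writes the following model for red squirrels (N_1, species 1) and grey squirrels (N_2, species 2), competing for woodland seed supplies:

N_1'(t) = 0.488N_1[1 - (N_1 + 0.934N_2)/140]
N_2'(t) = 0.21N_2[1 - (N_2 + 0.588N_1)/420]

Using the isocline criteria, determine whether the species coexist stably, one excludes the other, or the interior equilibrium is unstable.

Compare the nullcline intercepts: K1/α12 = 140/0.934 = 150 < K2 = 420; K2/α21 = 420/0.588 = 714 > K1 = 140.
Since the inequalities point opposite ways, species 2 can invade but species 1 cannot.

species 2 excludes species 1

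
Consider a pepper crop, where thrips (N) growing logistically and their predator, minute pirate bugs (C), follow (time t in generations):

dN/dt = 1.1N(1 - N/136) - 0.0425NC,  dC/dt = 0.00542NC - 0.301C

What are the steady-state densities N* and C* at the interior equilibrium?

From dC/dt = 0 with C > 0: 0.00542N* = 0.301, so N* = 55.5.
Substitute into dN/dt = 0: 1.1(1 - 55.5/136) = 0.0425C*.
The bracket is 0.592, giving C* = 0.651/0.0425 = 15.3.

N* ≈ 55.5, C* ≈ 15.3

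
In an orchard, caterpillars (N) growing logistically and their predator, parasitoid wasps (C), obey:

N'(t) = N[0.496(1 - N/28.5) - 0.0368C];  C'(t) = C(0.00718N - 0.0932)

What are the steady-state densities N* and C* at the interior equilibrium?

N* ≈ 13, C* ≈ 7.34

From dC/dt = 0 with C > 0: 0.00718N* = 0.0932, so N* = 13.
Substitute into dN/dt = 0: 0.496(1 - 13/28.5) = 0.0368C*.
The bracket is 0.545, giving C* = 0.27/0.0368 = 7.34.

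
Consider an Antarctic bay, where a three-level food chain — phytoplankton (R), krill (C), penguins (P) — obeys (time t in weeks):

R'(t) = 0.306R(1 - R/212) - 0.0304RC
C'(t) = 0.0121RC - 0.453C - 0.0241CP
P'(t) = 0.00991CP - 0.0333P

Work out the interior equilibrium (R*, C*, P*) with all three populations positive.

R* ≈ 141, C* ≈ 3.36, P* ≈ 52.1

From dP/dt = 0: 0.00991C* = 0.0333, so C* = 3.36.
From dR/dt = 0: 0.306(1 - R*/212) = 0.0304·3.36, giving R* = 212·(1 - 0.334) = 141.
From dC/dt = 0: 0.0121·141 - 0.453 = 0.0241P*, so P* = 1.26/0.0241 = 52.1.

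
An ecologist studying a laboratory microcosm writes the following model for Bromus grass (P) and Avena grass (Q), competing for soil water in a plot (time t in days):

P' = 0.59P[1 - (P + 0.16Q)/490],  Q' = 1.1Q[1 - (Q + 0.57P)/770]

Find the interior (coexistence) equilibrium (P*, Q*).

Setting both brackets to zero gives the nullclines P + 0.16Q = 490 and 0.57P + Q = 770.
Substituting Q = 770 - 0.57P into the first: P(1 - 0.16·0.57) = 490 - 0.16·770.
So P* = 367/0.909 = 404, and then Q* = 770 - 0.57·404 = 540.

P* ≈ 404, Q* ≈ 540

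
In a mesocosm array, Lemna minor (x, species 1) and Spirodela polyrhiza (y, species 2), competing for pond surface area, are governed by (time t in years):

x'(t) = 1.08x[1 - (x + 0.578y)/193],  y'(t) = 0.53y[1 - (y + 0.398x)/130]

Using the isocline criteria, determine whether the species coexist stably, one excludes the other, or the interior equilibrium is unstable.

Compare the nullcline intercepts: K1/α12 = 193/0.578 = 334 > K2 = 130; K2/α21 = 130/0.398 = 327 > K1 = 193.
Since both inequalities hold, each species can invade when rare, so the interior equilibrium is stable.

stable coexistence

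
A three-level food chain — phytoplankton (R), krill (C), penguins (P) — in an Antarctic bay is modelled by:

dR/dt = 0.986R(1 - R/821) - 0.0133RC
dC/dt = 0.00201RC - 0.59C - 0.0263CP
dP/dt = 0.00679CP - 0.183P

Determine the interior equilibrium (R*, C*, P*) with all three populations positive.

From dP/dt = 0: 0.00679C* = 0.183, so C* = 27.
From dR/dt = 0: 0.986(1 - R*/821) = 0.0133·27, giving R* = 821·(1 - 0.364) = 523.
From dC/dt = 0: 0.00201·523 - 0.59 = 0.0263P*, so P* = 0.46/0.0263 = 17.5.

R* ≈ 523, C* ≈ 27, P* ≈ 17.5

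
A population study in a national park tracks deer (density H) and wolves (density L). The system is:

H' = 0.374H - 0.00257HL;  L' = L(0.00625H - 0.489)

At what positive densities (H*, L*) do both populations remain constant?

Set dL/dt = 0 with L > 0: 0.00625H - 0.489 = 0, so H* = 0.489/0.00625 = 78.2.
Set dH/dt = 0 with H > 0: 0.374 - 0.00257L = 0, so L* = 0.374/0.00257 = 146.

H* ≈ 78.2, L* ≈ 146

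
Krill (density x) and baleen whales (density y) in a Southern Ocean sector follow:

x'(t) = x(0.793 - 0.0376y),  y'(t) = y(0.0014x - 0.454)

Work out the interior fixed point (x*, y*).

Set dy/dt = 0 with y > 0: 0.0014x - 0.454 = 0, so x* = 0.454/0.0014 = 324.
Set dx/dt = 0 with x > 0: 0.793 - 0.0376y = 0, so y* = 0.793/0.0376 = 21.1.

x* ≈ 324, y* ≈ 21.1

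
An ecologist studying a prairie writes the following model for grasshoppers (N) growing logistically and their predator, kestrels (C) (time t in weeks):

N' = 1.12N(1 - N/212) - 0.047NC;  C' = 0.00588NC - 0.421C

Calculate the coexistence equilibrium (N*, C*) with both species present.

N* ≈ 71.6, C* ≈ 15.8

From dC/dt = 0 with C > 0: 0.00588N* = 0.421, so N* = 71.6.
Substitute into dN/dt = 0: 1.12(1 - 71.6/212) = 0.047C*.
The bracket is 0.662, giving C* = 0.742/0.047 = 15.8.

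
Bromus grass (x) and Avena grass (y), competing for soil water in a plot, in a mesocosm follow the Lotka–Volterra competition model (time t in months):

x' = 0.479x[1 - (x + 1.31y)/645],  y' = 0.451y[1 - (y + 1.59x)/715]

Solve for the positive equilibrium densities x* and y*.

x* ≈ 269, y* ≈ 287

Setting both brackets to zero gives the nullclines x + 1.31y = 645 and 1.59x + y = 715.
Substituting y = 715 - 1.59x into the first: x(1 - 1.31·1.59) = 645 - 1.31·715.
So x* = -292/-1.08 = 269, and then y* = 715 - 1.59·269 = 287.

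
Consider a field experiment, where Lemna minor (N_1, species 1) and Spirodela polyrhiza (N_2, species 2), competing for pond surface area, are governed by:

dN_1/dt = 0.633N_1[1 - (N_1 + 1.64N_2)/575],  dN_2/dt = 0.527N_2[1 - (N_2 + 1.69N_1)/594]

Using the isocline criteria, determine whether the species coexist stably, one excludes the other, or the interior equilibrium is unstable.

Compare the nullcline intercepts: K1/α12 = 575/1.64 = 351 < K2 = 594; K2/α21 = 594/1.69 = 351 < K1 = 575.
Since both are reversed, neither can invade when rare; the interior point is a saddle.

unstable coexistence (outcome depends on initial conditions)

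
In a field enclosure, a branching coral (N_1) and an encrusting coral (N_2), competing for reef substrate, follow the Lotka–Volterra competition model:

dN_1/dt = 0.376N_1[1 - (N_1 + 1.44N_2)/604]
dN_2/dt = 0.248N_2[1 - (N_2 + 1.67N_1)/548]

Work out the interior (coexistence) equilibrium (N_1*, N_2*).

Setting both brackets to zero gives the nullclines N_1 + 1.44N_2 = 604 and 1.67N_1 + N_2 = 548.
Substituting N_2 = 548 - 1.67N_1 into the first: N_1(1 - 1.44·1.67) = 604 - 1.44·548.
So N_1* = -185/-1.4 = 132, and then N_2* = 548 - 1.67·132 = 328.

N_1* ≈ 132, N_2* ≈ 328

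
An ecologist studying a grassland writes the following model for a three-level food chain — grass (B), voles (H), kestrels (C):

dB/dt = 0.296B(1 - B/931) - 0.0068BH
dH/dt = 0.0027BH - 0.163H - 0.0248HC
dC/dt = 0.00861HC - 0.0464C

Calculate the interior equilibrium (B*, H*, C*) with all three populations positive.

B* ≈ 816, H* ≈ 5.39, C* ≈ 82.2

From dC/dt = 0: 0.00861H* = 0.0464, so H* = 5.39.
From dB/dt = 0: 0.296(1 - B*/931) = 0.0068·5.39, giving B* = 931·(1 - 0.124) = 816.
From dH/dt = 0: 0.0027·816 - 0.163 = 0.0248C*, so C* = 2.04/0.0248 = 82.2.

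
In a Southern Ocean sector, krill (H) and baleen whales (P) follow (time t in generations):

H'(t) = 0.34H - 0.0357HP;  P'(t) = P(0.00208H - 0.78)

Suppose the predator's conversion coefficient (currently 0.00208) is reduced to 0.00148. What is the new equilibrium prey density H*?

At the interior fixed point, setting dP/dt = 0 with P > 0 fixes H* = (predator death rate)/(HP coefficient) — independent of the other coefficients.
With the change, H* = 0.78/0.00148 = 527; it rises from 375.

H* ≈ 527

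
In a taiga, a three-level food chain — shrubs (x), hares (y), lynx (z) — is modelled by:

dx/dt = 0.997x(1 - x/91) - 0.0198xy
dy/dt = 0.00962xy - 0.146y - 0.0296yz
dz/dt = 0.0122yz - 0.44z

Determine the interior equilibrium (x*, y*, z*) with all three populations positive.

From dz/dt = 0: 0.0122y* = 0.44, so y* = 36.1.
From dx/dt = 0: 0.997(1 - x*/91) = 0.0198·36.1, giving x* = 91·(1 - 0.716) = 25.8.
From dy/dt = 0: 0.00962·25.8 - 0.146 = 0.0296z*, so z* = 0.102/0.0296 = 3.46.

x* ≈ 25.8, y* ≈ 36.1, z* ≈ 3.46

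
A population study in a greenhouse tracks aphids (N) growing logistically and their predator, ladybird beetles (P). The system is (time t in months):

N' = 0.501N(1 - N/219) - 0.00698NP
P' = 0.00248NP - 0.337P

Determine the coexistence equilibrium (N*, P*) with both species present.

N* ≈ 136, P* ≈ 27.2

From dP/dt = 0 with P > 0: 0.00248N* = 0.337, so N* = 136.
Substitute into dN/dt = 0: 0.501(1 - 136/219) = 0.00698P*.
The bracket is 0.38, giving P* = 0.19/0.00698 = 27.2.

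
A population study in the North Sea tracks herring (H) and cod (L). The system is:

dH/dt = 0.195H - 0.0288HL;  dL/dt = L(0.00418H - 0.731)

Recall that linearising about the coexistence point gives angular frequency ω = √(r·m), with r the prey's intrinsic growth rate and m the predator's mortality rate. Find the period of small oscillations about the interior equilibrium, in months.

Here r = 0.195 and m = 0.731, so r·m = 0.143.
ω = √0.143 = 0.378 per month, hence T = 2π/ω ≈ 16.6 months.

T ≈ 16.6 months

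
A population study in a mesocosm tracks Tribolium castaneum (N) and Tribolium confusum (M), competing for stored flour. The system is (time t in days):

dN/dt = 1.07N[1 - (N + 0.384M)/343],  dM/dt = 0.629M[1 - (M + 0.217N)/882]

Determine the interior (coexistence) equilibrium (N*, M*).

Setting both brackets to zero gives the nullclines N + 0.384M = 343 and 0.217N + M = 882.
Substituting M = 882 - 0.217N into the first: N(1 - 0.384·0.217) = 343 - 0.384·882.
So N* = 4.31/0.917 = 4.7, and then M* = 882 - 0.217·4.7 = 881.

N* ≈ 4.7, M* ≈ 881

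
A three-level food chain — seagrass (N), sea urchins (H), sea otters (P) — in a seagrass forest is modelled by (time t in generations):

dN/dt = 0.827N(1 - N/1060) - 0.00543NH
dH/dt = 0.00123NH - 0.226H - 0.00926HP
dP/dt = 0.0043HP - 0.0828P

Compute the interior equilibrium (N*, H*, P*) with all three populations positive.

N* ≈ 926, H* ≈ 19.3, P* ≈ 98.6

From dP/dt = 0: 0.0043H* = 0.0828, so H* = 19.3.
From dN/dt = 0: 0.827(1 - N*/1060) = 0.00543·19.3, giving N* = 1060·(1 - 0.126) = 926.
From dH/dt = 0: 0.00123·926 - 0.226 = 0.00926P*, so P* = 0.913/0.00926 = 98.6.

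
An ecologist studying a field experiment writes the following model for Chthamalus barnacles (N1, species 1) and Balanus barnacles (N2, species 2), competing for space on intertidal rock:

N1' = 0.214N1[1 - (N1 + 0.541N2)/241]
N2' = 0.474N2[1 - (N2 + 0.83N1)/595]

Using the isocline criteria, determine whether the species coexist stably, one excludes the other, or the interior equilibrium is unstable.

species 2 excludes species 1

Compare the nullcline intercepts: K1/α12 = 241/0.541 = 445 < K2 = 595; K2/α21 = 595/0.83 = 717 > K1 = 241.
Since the inequalities point opposite ways, species 2 can invade but species 1 cannot.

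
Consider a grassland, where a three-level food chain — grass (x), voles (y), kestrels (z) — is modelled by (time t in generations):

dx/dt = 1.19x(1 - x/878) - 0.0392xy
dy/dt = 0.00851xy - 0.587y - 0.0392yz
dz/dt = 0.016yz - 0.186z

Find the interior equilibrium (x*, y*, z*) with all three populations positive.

x* ≈ 542, y* ≈ 11.6, z* ≈ 103

From dz/dt = 0: 0.016y* = 0.186, so y* = 11.6.
From dx/dt = 0: 1.19(1 - x*/878) = 0.0392·11.6, giving x* = 878·(1 - 0.383) = 542.
From dy/dt = 0: 0.00851·542 - 0.587 = 0.0392z*, so z* = 4.02/0.0392 = 103.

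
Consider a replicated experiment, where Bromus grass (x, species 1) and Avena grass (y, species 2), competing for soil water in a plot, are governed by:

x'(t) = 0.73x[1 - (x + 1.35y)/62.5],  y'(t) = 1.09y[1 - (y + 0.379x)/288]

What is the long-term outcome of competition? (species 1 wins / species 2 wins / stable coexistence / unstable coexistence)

species 2 excludes species 1

Compare the nullcline intercepts: K1/α12 = 62.5/1.35 = 46.3 < K2 = 288; K2/α21 = 288/0.379 = 760 > K1 = 62.5.
Since the inequalities point opposite ways, species 2 can invade but species 1 cannot.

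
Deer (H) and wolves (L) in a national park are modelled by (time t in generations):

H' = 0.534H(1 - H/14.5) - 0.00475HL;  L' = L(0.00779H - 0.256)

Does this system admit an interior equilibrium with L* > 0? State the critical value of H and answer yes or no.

Threshold H = 32.9; K < 32.9, so no, the predator goes extinct.

The predator equation gives dL/dt > 0 only when H > 0.256/0.00779 = 32.9.
Without the predator, H → K = 14.5. Since 14.5 < 32.9, the predator cannot invade.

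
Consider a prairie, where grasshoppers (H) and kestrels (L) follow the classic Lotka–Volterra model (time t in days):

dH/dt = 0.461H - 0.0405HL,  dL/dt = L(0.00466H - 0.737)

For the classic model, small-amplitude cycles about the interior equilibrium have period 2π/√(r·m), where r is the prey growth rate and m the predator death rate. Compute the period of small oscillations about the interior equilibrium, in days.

Here r = 0.461 and m = 0.737, so r·m = 0.34.
ω = √0.34 = 0.583 per day, hence T = 2π/ω ≈ 10.8 days.

T ≈ 10.8 days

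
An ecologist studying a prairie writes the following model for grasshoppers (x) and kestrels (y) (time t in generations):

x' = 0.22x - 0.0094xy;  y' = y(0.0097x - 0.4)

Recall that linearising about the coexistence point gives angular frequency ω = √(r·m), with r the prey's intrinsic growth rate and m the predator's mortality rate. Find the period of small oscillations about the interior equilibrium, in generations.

T ≈ 21.2 generations

Here r = 0.22 and m = 0.4, so r·m = 0.088.
ω = √0.088 = 0.297 per generation, hence T = 2π/ω ≈ 21.2 generations.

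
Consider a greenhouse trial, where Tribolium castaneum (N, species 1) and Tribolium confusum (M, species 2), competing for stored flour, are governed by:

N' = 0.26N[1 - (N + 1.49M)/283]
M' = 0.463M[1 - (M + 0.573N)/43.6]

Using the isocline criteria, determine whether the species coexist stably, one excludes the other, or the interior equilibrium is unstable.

species 1 excludes species 2

Compare the nullcline intercepts: K1/α12 = 283/1.49 = 190 > K2 = 43.6; K2/α21 = 43.6/0.573 = 76.1 < K1 = 283.
Since the inequalities point opposite ways, species 1 can invade but species 2 cannot.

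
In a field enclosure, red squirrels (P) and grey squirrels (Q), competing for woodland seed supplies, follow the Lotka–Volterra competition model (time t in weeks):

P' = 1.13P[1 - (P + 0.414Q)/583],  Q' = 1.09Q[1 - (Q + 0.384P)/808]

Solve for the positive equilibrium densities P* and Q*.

Setting both brackets to zero gives the nullclines P + 0.414Q = 583 and 0.384P + Q = 808.
Substituting Q = 808 - 0.384P into the first: P(1 - 0.414·0.384) = 583 - 0.414·808.
So P* = 248/0.841 = 295, and then Q* = 808 - 0.384·295 = 695.

P* ≈ 295, Q* ≈ 695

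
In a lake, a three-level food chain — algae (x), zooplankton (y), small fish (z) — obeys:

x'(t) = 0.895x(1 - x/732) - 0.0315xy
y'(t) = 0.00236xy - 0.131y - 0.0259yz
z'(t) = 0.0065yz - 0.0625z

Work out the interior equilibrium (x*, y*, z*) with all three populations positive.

x* ≈ 484, y* ≈ 9.62, z* ≈ 39.1

From dz/dt = 0: 0.0065y* = 0.0625, so y* = 9.62.
From dx/dt = 0: 0.895(1 - x*/732) = 0.0315·9.62, giving x* = 732·(1 - 0.338) = 484.
From dy/dt = 0: 0.00236·484 - 0.131 = 0.0259z*, so z* = 1.01/0.0259 = 39.1.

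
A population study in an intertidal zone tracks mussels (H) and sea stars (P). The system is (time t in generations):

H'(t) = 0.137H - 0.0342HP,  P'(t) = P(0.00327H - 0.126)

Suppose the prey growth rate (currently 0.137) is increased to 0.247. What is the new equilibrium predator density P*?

P* ≈ 7.22

At the interior fixed point, setting dH/dt = 0 with H > 0 fixes P* = (prey growth rate)/(HP coefficient) — independent of the other coefficients.
With the change, P* = 0.247/0.0342 = 7.22; it rises from 4.01.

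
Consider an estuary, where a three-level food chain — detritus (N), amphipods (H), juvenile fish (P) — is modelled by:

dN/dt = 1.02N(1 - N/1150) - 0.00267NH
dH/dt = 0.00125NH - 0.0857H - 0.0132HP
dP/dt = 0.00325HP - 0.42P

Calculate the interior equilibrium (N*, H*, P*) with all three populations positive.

N* ≈ 761, H* ≈ 129, P* ≈ 65.6

From dP/dt = 0: 0.00325H* = 0.42, so H* = 129.
From dN/dt = 0: 1.02(1 - N*/1150) = 0.00267·129, giving N* = 1150·(1 - 0.338) = 761.
From dH/dt = 0: 0.00125·761 - 0.0857 = 0.0132P*, so P* = 0.866/0.0132 = 65.6.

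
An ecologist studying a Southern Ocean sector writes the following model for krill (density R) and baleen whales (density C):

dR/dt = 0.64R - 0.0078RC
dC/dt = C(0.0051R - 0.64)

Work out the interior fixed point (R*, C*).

R* ≈ 125, C* ≈ 82.1

Set dC/dt = 0 with C > 0: 0.0051R - 0.64 = 0, so R* = 0.64/0.0051 = 125.
Set dR/dt = 0 with R > 0: 0.64 - 0.0078C = 0, so C* = 0.64/0.0078 = 82.1.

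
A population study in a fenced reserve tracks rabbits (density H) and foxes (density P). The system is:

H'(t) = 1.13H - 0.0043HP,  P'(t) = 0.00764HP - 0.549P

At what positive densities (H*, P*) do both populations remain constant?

H* ≈ 71.9, P* ≈ 263

Set dP/dt = 0 with P > 0: 0.00764H - 0.549 = 0, so H* = 0.549/0.00764 = 71.9.
Set dH/dt = 0 with H > 0: 1.13 - 0.0043P = 0, so P* = 1.13/0.0043 = 263.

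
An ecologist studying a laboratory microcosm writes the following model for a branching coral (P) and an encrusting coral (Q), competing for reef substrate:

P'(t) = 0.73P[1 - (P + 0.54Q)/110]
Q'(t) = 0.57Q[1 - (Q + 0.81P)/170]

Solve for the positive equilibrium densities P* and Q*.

Setting both brackets to zero gives the nullclines P + 0.54Q = 110 and 0.81P + Q = 170.
Substituting Q = 170 - 0.81P into the first: P(1 - 0.54·0.81) = 110 - 0.54·170.
So P* = 18.2/0.563 = 32.3, and then Q* = 170 - 0.81·32.3 = 144.

P* ≈ 32.3, Q* ≈ 144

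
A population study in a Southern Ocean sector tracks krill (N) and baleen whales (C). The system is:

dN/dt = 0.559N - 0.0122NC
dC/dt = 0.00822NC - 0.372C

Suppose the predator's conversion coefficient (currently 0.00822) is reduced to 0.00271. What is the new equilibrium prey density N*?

N* ≈ 137

At the interior fixed point, setting dC/dt = 0 with C > 0 fixes N* = (predator death rate)/(NC coefficient) — independent of the other coefficients.
With the change, N* = 0.372/0.00271 = 137; it rises from 45.3.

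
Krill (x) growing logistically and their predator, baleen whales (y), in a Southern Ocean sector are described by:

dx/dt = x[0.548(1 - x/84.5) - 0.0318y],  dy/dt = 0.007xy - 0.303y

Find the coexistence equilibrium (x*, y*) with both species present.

x* ≈ 43.3, y* ≈ 8.41

From dy/dt = 0 with y > 0: 0.007x* = 0.303, so x* = 43.3.
Substitute into dx/dt = 0: 0.548(1 - 43.3/84.5) = 0.0318y*.
The bracket is 0.488, giving y* = 0.267/0.0318 = 8.41.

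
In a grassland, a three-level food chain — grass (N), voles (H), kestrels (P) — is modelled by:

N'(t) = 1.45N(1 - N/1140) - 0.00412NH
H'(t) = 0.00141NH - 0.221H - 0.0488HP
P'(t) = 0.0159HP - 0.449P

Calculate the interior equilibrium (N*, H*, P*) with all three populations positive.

N* ≈ 1050, H* ≈ 28.2, P* ≈ 25.8

From dP/dt = 0: 0.0159H* = 0.449, so H* = 28.2.
From dN/dt = 0: 1.45(1 - N*/1140) = 0.00412·28.2, giving N* = 1140·(1 - 0.0802) = 1050.
From dH/dt = 0: 0.00141·1050 - 0.221 = 0.0488P*, so P* = 1.26/0.0488 = 25.8.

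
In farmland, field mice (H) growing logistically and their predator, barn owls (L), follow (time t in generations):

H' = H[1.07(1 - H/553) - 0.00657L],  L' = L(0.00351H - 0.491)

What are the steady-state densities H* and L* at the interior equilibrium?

From dL/dt = 0 with L > 0: 0.00351H* = 0.491, so H* = 140.
Substitute into dH/dt = 0: 1.07(1 - 140/553) = 0.00657L*.
The bracket is 0.747, giving L* = 0.799/0.00657 = 122.

H* ≈ 140, L* ≈ 122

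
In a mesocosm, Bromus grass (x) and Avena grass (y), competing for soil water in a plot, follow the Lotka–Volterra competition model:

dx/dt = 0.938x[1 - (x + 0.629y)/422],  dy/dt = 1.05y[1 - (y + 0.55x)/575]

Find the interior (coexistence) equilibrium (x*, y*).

x* ≈ 92.2, y* ≈ 524

Setting both brackets to zero gives the nullclines x + 0.629y = 422 and 0.55x + y = 575.
Substituting y = 575 - 0.55x into the first: x(1 - 0.629·0.55) = 422 - 0.629·575.
So x* = 60.3/0.654 = 92.2, and then y* = 575 - 0.55·92.2 = 524.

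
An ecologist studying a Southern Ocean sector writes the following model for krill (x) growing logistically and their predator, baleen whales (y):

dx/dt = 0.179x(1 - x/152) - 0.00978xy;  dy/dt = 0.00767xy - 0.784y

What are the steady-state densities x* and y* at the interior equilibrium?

x* ≈ 102, y* ≈ 5.99

From dy/dt = 0 with y > 0: 0.00767x* = 0.784, so x* = 102.
Substitute into dx/dt = 0: 0.179(1 - 102/152) = 0.00978y*.
The bracket is 0.328, giving y* = 0.0586/0.00978 = 5.99.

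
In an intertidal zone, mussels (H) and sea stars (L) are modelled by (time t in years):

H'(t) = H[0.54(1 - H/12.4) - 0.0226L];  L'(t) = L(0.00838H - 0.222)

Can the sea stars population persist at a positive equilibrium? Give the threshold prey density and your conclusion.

The predator equation gives dL/dt > 0 only when H > 0.222/0.00838 = 26.5.
Without the predator, H → K = 12.4. Since 12.4 < 26.5, the predator cannot invade.

Threshold H = 26.5; K < 26.5, so no, the predator goes extinct.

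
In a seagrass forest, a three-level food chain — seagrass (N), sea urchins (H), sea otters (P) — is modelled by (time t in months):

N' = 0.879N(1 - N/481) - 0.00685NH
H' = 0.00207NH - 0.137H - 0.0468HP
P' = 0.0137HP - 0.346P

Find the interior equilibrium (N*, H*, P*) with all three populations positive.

N* ≈ 386, H* ≈ 25.3, P* ≈ 14.2

From dP/dt = 0: 0.0137H* = 0.346, so H* = 25.3.
From dN/dt = 0: 0.879(1 - N*/481) = 0.00685·25.3, giving N* = 481·(1 - 0.197) = 386.
From dH/dt = 0: 0.00207·386 - 0.137 = 0.0468P*, so P* = 0.663/0.0468 = 14.2.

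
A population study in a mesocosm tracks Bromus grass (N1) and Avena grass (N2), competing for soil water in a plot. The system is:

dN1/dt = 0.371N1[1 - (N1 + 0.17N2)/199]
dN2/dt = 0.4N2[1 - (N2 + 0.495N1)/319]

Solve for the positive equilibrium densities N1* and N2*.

Setting both brackets to zero gives the nullclines N1 + 0.17N2 = 199 and 0.495N1 + N2 = 319.
Substituting N2 = 319 - 0.495N1 into the first: N1(1 - 0.17·0.495) = 199 - 0.17·319.
So N1* = 145/0.916 = 158, and then N2* = 319 - 0.495·158 = 241.

N1* ≈ 158, N2* ≈ 241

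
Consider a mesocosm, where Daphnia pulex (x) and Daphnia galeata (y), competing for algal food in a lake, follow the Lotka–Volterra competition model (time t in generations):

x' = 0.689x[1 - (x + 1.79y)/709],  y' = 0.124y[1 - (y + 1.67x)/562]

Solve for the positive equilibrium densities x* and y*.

x* ≈ 149, y* ≈ 313

Setting both brackets to zero gives the nullclines x + 1.79y = 709 and 1.67x + y = 562.
Substituting y = 562 - 1.67x into the first: x(1 - 1.79·1.67) = 709 - 1.79·562.
So x* = -297/-1.99 = 149, and then y* = 562 - 1.67·149 = 313.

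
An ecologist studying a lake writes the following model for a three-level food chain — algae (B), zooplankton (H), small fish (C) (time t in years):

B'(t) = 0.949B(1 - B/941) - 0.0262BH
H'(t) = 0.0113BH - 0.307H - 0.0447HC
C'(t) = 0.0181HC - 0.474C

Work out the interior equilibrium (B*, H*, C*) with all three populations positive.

From dC/dt = 0: 0.0181H* = 0.474, so H* = 26.2.
From dB/dt = 0: 0.949(1 - B*/941) = 0.0262·26.2, giving B* = 941·(1 - 0.723) = 261.
From dH/dt = 0: 0.0113·261 - 0.307 = 0.0447C*, so C* = 2.64/0.0447 = 59.

B* ≈ 261, H* ≈ 26.2, C* ≈ 59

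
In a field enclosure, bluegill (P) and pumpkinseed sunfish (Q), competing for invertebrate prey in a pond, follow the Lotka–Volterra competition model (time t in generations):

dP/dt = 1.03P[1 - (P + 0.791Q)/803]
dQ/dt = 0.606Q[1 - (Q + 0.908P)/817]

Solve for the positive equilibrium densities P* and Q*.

P* ≈ 556, Q* ≈ 312

Setting both brackets to zero gives the nullclines P + 0.791Q = 803 and 0.908P + Q = 817.
Substituting Q = 817 - 0.908P into the first: P(1 - 0.791·0.908) = 803 - 0.791·817.
So P* = 157/0.282 = 556, and then Q* = 817 - 0.908·556 = 312.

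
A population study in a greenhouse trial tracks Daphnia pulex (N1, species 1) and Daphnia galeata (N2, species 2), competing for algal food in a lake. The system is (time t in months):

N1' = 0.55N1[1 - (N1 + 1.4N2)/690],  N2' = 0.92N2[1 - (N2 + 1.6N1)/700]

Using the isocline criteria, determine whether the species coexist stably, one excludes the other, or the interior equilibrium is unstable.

unstable coexistence (outcome depends on initial conditions)

Compare the nullcline intercepts: K1/α12 = 690/1.4 = 493 < K2 = 700; K2/α21 = 700/1.6 = 438 < K1 = 690.
Since both are reversed, neither can invade when rare; the interior point is a saddle.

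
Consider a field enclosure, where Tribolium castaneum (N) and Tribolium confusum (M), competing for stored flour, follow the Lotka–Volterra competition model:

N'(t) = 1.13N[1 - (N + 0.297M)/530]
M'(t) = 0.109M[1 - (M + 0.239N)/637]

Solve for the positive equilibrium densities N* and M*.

N* ≈ 367, M* ≈ 549

Setting both brackets to zero gives the nullclines N + 0.297M = 530 and 0.239N + M = 637.
Substituting M = 637 - 0.239N into the first: N(1 - 0.297·0.239) = 530 - 0.297·637.
So N* = 341/0.929 = 367, and then M* = 637 - 0.239·367 = 549.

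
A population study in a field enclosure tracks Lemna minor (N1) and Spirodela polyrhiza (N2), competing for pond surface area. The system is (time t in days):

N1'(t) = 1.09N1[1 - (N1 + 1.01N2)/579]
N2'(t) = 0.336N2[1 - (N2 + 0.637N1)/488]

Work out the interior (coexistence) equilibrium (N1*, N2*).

Setting both brackets to zero gives the nullclines N1 + 1.01N2 = 579 and 0.637N1 + N2 = 488.
Substituting N2 = 488 - 0.637N1 into the first: N1(1 - 1.01·0.637) = 579 - 1.01·488.
So N1* = 86.1/0.357 = 241, and then N2* = 488 - 0.637·241 = 334.

N1* ≈ 241, N2* ≈ 334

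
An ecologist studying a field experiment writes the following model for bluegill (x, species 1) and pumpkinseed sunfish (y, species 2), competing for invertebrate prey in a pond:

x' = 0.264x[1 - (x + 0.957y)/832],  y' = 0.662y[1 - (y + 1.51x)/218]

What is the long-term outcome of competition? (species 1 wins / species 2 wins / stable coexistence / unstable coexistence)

Compare the nullcline intercepts: K1/α12 = 832/0.957 = 869 > K2 = 218; K2/α21 = 218/1.51 = 144 < K1 = 832.
Since the inequalities point opposite ways, species 1 can invade but species 2 cannot.

species 1 excludes species 2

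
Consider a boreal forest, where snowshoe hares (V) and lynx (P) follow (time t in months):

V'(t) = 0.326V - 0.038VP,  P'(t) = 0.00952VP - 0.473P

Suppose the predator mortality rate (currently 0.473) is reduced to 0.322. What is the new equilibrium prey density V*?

V* ≈ 33.8

At the interior fixed point, setting dP/dt = 0 with P > 0 fixes V* = (predator death rate)/(VP coefficient) — independent of the other coefficients.
With the change, V* = 0.322/0.00952 = 33.8; it falls from 49.7.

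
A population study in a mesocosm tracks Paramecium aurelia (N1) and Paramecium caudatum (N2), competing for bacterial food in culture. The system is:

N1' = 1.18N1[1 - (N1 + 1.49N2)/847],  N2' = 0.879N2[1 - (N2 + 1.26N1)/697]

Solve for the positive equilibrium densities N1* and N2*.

Setting both brackets to zero gives the nullclines N1 + 1.49N2 = 847 and 1.26N1 + N2 = 697.
Substituting N2 = 697 - 1.26N1 into the first: N1(1 - 1.49·1.26) = 847 - 1.49·697.
So N1* = -192/-0.877 = 218, and then N2* = 697 - 1.26·218 = 422.

N1* ≈ 218, N2* ≈ 422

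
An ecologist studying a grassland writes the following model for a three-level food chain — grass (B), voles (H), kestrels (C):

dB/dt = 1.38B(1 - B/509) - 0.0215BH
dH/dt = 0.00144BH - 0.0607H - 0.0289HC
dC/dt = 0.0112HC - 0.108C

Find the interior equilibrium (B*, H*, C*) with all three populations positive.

From dC/dt = 0: 0.0112H* = 0.108, so H* = 9.64.
From dB/dt = 0: 1.38(1 - B*/509) = 0.0215·9.64, giving B* = 509·(1 - 0.15) = 433.
From dH/dt = 0: 0.00144·433 - 0.0607 = 0.0289C*, so C* = 0.562/0.0289 = 19.5.

B* ≈ 433, H* ≈ 9.64, C* ≈ 19.5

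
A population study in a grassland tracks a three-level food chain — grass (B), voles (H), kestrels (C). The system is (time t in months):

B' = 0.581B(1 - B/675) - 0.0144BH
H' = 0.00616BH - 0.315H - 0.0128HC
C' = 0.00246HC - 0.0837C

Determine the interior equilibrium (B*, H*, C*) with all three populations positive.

B* ≈ 106, H* ≈ 34, C* ≈ 26.3

From dC/dt = 0: 0.00246H* = 0.0837, so H* = 34.
From dB/dt = 0: 0.581(1 - B*/675) = 0.0144·34, giving B* = 675·(1 - 0.843) = 106.
From dH/dt = 0: 0.00616·106 - 0.315 = 0.0128C*, so C* = 0.337/0.0128 = 26.3.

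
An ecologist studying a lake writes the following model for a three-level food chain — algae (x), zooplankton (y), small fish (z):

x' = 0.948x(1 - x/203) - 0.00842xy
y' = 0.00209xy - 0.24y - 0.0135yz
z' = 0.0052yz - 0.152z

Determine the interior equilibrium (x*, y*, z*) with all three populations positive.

x* ≈ 150, y* ≈ 29.2, z* ≈ 5.49

From dz/dt = 0: 0.0052y* = 0.152, so y* = 29.2.
From dx/dt = 0: 0.948(1 - x*/203) = 0.00842·29.2, giving x* = 203·(1 - 0.26) = 150.
From dy/dt = 0: 0.00209·150 - 0.24 = 0.0135z*, so z* = 0.0741/0.0135 = 5.49.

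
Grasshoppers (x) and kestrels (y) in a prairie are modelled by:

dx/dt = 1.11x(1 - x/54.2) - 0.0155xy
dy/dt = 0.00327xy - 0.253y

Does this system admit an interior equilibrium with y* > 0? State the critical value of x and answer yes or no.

Threshold x = 77.4; K < 77.4, so no, the predator goes extinct.

The predator equation gives dy/dt > 0 only when x > 0.253/0.00327 = 77.4.
Without the predator, x → K = 54.2. Since 54.2 < 77.4, the predator cannot invade.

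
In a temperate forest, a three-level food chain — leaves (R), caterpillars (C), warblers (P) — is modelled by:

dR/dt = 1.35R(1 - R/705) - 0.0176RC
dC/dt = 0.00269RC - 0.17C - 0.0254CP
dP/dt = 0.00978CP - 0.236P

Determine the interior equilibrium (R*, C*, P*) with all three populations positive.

From dP/dt = 0: 0.00978C* = 0.236, so C* = 24.1.
From dR/dt = 0: 1.35(1 - R*/705) = 0.0176·24.1, giving R* = 705·(1 - 0.315) = 483.
From dC/dt = 0: 0.00269·483 - 0.17 = 0.0254P*, so P* = 1.13/0.0254 = 44.5.

R* ≈ 483, C* ≈ 24.1, P* ≈ 44.5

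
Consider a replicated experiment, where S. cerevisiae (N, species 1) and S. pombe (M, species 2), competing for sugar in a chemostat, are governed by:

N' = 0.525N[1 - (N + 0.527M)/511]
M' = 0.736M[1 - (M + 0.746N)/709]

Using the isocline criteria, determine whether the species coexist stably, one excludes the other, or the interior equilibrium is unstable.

Compare the nullcline intercepts: K1/α12 = 511/0.527 = 970 > K2 = 709; K2/α21 = 709/0.746 = 950 > K1 = 511.
Since both inequalities hold, each species can invade when rare, so the interior equilibrium is stable.

stable coexistence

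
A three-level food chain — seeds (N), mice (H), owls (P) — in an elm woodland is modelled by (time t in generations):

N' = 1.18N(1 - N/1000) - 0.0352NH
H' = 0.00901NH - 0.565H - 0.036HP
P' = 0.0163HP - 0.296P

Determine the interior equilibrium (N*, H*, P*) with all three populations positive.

N* ≈ 458, H* ≈ 18.2, P* ≈ 99

From dP/dt = 0: 0.0163H* = 0.296, so H* = 18.2.
From dN/dt = 0: 1.18(1 - N*/1000) = 0.0352·18.2, giving N* = 1000·(1 - 0.542) = 458.
From dH/dt = 0: 0.00901·458 - 0.565 = 0.036P*, so P* = 3.56/0.036 = 99.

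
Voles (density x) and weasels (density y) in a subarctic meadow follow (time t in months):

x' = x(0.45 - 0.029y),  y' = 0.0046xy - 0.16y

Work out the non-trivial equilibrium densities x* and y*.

x* ≈ 34.8, y* ≈ 15.5

Set dy/dt = 0 with y > 0: 0.0046x - 0.16 = 0, so x* = 0.16/0.0046 = 34.8.
Set dx/dt = 0 with x > 0: 0.45 - 0.029y = 0, so y* = 0.45/0.029 = 15.5.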